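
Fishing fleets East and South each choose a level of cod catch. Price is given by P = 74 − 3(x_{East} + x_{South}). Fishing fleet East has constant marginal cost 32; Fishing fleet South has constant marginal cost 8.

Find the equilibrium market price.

38

Fishing fleet East's profit: π = x_{East}(74 − 3(x_{East} + x_{South})) − 32x_{East}.
∂π/∂x_{East} = 42 − 6x_{East} − 3x_{South} = 0, so x_{East} = 7 − 0.5x_{South}.
By the same steps for South: x_{South} = 11 − 0.5x_{East}.
Plugging x_{South} into East's best response: x_{East} = 7 − 0.5(11 − 0.5x_{East}) ⇒ 0.75x_{East} = 1.5, so x_{East} = 2.
Then x_{South} = 11 − 0.5·2 = 10.
Equilibrium price: P = 74 − 3·12 = 38.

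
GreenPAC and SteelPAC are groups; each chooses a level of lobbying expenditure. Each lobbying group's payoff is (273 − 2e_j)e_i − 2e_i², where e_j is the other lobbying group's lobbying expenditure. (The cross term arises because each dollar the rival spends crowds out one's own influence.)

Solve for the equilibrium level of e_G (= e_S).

GreenPAC's payoff is (273 − 2e_S)e_G − 2e_G².
∂π/∂e_G = 273 − 2e_S − 4e_G = 0, so e_G = 68.25 − 0.5e_S.
The game is symmetric, so in equilibrium e_S = e_G: the reaction function gives 1.5e_G = 68.25, hence e_G = 45.5.

45.5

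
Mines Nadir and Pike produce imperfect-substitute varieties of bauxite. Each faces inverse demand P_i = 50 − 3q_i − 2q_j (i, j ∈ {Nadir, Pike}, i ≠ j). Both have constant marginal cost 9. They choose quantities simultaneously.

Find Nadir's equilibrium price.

Mine Nadir's profit: π = q_{Nadir}(50 − 3q_{Nadir} − 2q_{Pike}) − 9q_{Nadir}.
∂π/∂q_{Nadir} = 41 − 6q_{Nadir} − 2q_{Pike} = 0 ⇒ q_{Nadir} = 41/6 − (1/3)q_{Pike}.
Setting q_{Nadir} = q_{Pike} in the reaction function: q_{Nadir} = 41/6 − (1/3)q_{Nadir}, so q_{Nadir} = (41/6) / (4/3) = 5.125.
P_{Nadir} = 50 − 3·5.125 − 2·5.125 = 24.375.

24.375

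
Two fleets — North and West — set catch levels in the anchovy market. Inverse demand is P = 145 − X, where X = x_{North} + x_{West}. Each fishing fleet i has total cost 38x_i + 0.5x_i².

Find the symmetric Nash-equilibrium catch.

26.75

Fishing fleet North's profit: π = x_{North}(145 − (x_{North} + x_{West})) − 38x_{North} − 0.5x_{North}².
∂π/∂x_{North} = 107 − 3x_{North} − x_{West} = 0, so x_{North} = 107/3 − (1/3)x_{West}.
Setting x_{North} = x_{West} in the reaction function: x_{North} = 107/3 − (1/3)x_{North}, so x_{North} = (107/3) / (4/3) = 26.75.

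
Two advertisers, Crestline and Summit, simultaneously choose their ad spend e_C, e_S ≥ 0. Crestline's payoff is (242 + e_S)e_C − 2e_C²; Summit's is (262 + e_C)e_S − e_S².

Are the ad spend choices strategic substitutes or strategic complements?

strategic complements

Expanding Crestline's payoff: 242e_C + e_Se_C − 2e_C².
∂π/∂e_C = 242 + e_S − 4e_C = 0, so e_C = 60.5 + 0.25e_S.
The best-response slope de_C/de_S = 0.25 > 0: the reaction function is upward-sloping, so the choices are strategic complements.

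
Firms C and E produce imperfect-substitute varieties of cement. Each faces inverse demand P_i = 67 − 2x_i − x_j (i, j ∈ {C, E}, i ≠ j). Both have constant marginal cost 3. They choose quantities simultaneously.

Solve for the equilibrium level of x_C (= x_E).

Firm C's profit: π = x_C(67 − 2x_C − x_E) − 3x_C.
∂π/∂x_C = 64 − 4x_C − x_E = 0 ⇒ x_C = 16 − 0.25x_E.
The game is symmetric, so in equilibrium x_E = x_C: the reaction function gives 1.25x_C = 16, hence x_C = 12.8.

12.8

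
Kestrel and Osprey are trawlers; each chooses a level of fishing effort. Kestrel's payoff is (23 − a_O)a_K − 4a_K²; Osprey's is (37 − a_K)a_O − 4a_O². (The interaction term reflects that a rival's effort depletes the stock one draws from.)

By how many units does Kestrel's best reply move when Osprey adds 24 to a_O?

Expanding Kestrel's payoff: 23a_K − a_Oa_K − 4a_K².
∂π/∂a_K = 23 − a_O − 8a_K = 0, so a_K = 2.875 − 0.125a_O.
The reaction-function slope is −0.125, so a 24-unit rise in a_O moves a_K by −0.125 × 24 = −3. Kestrel's best response falls — the actions are strategic substitutes.

-3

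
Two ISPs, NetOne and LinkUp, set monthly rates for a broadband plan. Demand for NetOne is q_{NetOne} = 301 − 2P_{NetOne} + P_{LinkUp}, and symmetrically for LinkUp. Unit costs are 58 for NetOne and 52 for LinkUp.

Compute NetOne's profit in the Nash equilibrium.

NetOne's profit: π = (P_{NetOne} − 58)(301 − 2P_{NetOne} + P_{LinkUp}).
∂π/∂P_{NetOne} = 417 − 4P_{NetOne} + P_{LinkUp} = 0 ⇒ P_{NetOne} = 104.25 + 0.25P_{LinkUp}.
Similarly P_{LinkUp} = 101.25 + 0.25P_{NetOne}.
Solving the two reaction functions simultaneously: (1 − (0.25)(0.25))P_{NetOne} = 104.25 + 0.25·101.25, so 0.9375P_{NetOne} = 129.5625 and P_{NetOne} = 138.2.
Then P_{LinkUp} = 101.25 + 0.25·138.2 = 135.8.
q_{NetOne} = 301 − 2·138.2 + 135.8 = 160.4.
Profit = (138.2 − 58)·160.4 = 12864.08.

12864.08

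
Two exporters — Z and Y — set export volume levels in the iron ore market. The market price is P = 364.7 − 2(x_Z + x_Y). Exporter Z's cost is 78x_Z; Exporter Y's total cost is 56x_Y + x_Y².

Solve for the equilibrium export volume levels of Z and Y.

Exporter Z's profit: π = x_Z(364.7 − 2(x_Z + x_Y)) − 78x_Z.
∂π/∂x_Z = 286.7 − 4x_Z − 2x_Y = 0, so x_Z = 71.675 − 0.5x_Y.
For Y: ∂π/∂x_Y = 308.7 − 6x_Y − 2x_Z = 0 ⇒ x_Y = 51.45 − (1/3)x_Z.
Plugging x_Y into Z's best response: x_Z = 71.675 − 0.5(51.45 − (1/3)x_Z) ⇒ (5/6)x_Z = 45.95, so x_Z = 55.14.
Then x_Y = 51.45 − (1/3)·55.14 = 33.07.

55.14, 33.07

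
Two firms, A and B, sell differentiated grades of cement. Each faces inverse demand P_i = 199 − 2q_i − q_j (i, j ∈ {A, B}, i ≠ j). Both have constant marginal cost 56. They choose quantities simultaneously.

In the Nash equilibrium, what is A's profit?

Firm A's profit: π = q_A(199 − 2q_A − q_B) − 56q_A.
∂π/∂q_A = 143 − 4q_A − q_B = 0 ⇒ q_A = 35.75 − 0.25q_B.
Setting q_A = q_B in the reaction function: q_A = 35.75 − 0.25q_A, so q_A = 35.75 / 1.25 = 28.6.
P_A = 199 − 2·28.6 − 28.6 = 113.2.
Profit = (113.2 − 56)·28.6 = 1635.92.

1635.92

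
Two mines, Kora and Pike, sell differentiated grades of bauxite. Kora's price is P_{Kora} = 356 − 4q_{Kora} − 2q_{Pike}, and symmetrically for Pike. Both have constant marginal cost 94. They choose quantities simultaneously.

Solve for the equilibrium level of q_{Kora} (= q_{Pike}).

Mine Kora's profit: π = q_{Kora}(356 − 4q_{Kora} − 2q_{Pike}) − 94q_{Kora}.
∂π/∂q_{Kora} = 262 − 8q_{Kora} − 2q_{Pike} = 0 ⇒ q_{Kora} = 32.75 − 0.25q_{Pike}.
Setting q_{Kora} = q_{Pike} in the reaction function: q_{Kora} = 32.75 − 0.25q_{Kora}, so q_{Kora} = 32.75 / 1.25 = 26.2.

26.2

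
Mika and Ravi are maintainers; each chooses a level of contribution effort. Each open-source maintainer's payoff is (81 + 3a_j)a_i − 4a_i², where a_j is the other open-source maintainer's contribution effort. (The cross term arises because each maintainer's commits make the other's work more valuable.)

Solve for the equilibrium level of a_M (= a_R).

16.2

Mika's payoff is (81 + 3a_R)a_M − 4a_M².
∂π/∂a_M = 81 + 3a_R − 8a_M = 0, so a_M = 10.125 + 0.375a_R.
By symmetry a_R = a_M; substituting into the reaction function, 0.625a_M = 10.125 and a_M = 16.2.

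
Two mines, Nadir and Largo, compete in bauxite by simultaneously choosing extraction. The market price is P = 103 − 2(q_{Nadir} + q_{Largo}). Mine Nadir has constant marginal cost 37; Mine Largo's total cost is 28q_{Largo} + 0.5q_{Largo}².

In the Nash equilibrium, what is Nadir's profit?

253.125

Mine Nadir's profit: π = q_{Nadir}(103 − 2(q_{Nadir} + q_{Largo})) − 37q_{Nadir}.
∂π/∂q_{Nadir} = 66 − 4q_{Nadir} − 2q_{Largo} = 0, so q_{Nadir} = 16.5 − 0.5q_{Largo}.
For Largo: ∂π/∂q_{Largo} = 75 − 5q_{Largo} − 2q_{Nadir} = 0 ⇒ q_{Largo} = 15 − 0.4q_{Nadir}.
Substituting the second reaction function into the first: q_{Nadir} = 16.5 − 0.5(15 − 0.4q_{Nadir}), which gives 0.8q_{Nadir} = 9 ⇒ q_{Nadir} = 11.25.
Then q_{Largo} = 15 − 0.4·11.25 = 10.5.
Price P = 103 − 2·21.75 = 59.5.
Nadir's profit: (59.5 − 37)·11.25 = 253.125.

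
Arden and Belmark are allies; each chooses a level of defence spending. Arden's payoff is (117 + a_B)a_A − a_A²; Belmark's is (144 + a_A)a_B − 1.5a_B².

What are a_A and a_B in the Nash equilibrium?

99, 81

Expanding Arden's payoff: 117a_A + a_Ba_A − a_A².
∂π/∂a_A = 117 + a_B − 2a_A = 0, so a_A = 58.5 + 0.5a_B.
Likewise for Belmark: a_B = 48 + (1/3)a_A.
Solving the two reaction functions simultaneously: (1 − (0.5)(1/3))a_A = 58.5 + 0.5·48, so (5/6)a_A = 82.5 and a_A = 99.
Then a_B = 48 + (1/3)·99 = 81.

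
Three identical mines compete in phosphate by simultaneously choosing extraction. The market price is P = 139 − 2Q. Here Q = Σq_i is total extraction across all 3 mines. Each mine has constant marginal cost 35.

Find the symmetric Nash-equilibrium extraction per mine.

13

A representative mine's profit is π_i = q_i(139 − 2Q) − 35q_i, with Q = q_i + Σ_{j≠i} q_j.
First-order condition: 104 − 4q_i − 2Σ_{j≠i} q_j = 0.
With identical mines, set every q_j = q: then 104 − 4q − 4q = 0, i.e. q = 104/8 = 13.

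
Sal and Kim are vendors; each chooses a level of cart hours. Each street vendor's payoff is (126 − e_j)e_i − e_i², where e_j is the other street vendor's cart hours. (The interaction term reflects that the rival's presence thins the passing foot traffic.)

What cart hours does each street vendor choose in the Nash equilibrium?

Sal's payoff is (126 − e_K)e_S − e_S².
∂π/∂e_S = 126 − e_K − 2e_S = 0, so e_S = 63 − 0.5e_K.
The game is symmetric, so in equilibrium e_K = e_S: the reaction function gives 1.5e_S = 63, hence e_S = 42.

42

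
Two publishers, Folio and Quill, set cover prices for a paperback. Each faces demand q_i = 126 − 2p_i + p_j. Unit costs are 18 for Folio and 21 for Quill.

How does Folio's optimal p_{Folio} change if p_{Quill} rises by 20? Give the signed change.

Folio's profit: π = (p_{Folio} − 18)(126 − 2p_{Folio} + p_{Quill}).
∂π/∂p_{Folio} = 162 − 4p_{Folio} + p_{Quill} = 0 ⇒ p_{Folio} = 40.5 + 0.25p_{Quill}.
The reaction-function slope is 0.25, so a 20-unit rise in p_{Quill} moves p_{Folio} by 0.25 × 20 = 5. Folio's best response rises — the actions are strategic complements.

5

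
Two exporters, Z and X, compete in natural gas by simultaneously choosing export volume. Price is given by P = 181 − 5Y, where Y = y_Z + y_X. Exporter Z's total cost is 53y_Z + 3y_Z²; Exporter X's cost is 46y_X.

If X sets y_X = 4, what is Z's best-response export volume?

Exporter Z's profit: π = y_Z(181 − 5(y_Z + y_X)) − 53y_Z − 3y_Z².
∂π/∂y_Z = 128 − 16y_Z − 5y_X = 0, so y_Z = 8 − 0.3125y_X.
At y_X = 4: y_Z = 8 − 0.3125·4 = 6.75.

6.75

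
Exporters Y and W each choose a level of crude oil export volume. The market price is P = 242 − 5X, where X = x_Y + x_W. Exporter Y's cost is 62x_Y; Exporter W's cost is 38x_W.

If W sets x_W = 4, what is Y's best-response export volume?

16

Exporter Y's profit: π = x_Y(242 − 5(x_Y + x_W)) − 62x_Y.
∂π/∂x_Y = 180 − 10x_Y − 5x_W = 0, so x_Y = 18 − 0.5x_W.
At x_W = 4: x_Y = 18 − 0.5·4 = 16.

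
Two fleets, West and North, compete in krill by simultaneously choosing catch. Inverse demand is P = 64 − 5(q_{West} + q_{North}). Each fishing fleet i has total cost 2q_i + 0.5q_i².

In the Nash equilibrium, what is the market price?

25.25

Fishing fleet West's profit: π = q_{West}(64 − 5(q_{West} + q_{North})) − 2q_{West} − 0.5q_{West}².
∂π/∂q_{West} = 62 − 11q_{West} − 5q_{North} = 0, so q_{West} = 62/11 − (5/11)q_{North}.
By symmetry q_{North} = q_{West}; substituting into the reaction function, (16/11)q_{West} = 62/11 and q_{West} = 3.875.
Equilibrium price: P = 64 − 5·7.75 = 25.25.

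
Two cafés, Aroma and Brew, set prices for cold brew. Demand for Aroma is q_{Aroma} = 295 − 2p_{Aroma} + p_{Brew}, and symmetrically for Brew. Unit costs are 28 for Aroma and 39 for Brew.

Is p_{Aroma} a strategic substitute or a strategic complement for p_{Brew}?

strategic complements

Aroma's profit: π = (p_{Aroma} − 28)(295 − 2p_{Aroma} + p_{Brew}).
∂π/∂p_{Aroma} = 351 − 4p_{Aroma} + p_{Brew} = 0 ⇒ p_{Aroma} = 87.75 + 0.25p_{Brew}.
The best-response slope dp_{Aroma}/dp_{Brew} = 0.25 > 0: the reaction function is upward-sloping, so the choices are strategic complements.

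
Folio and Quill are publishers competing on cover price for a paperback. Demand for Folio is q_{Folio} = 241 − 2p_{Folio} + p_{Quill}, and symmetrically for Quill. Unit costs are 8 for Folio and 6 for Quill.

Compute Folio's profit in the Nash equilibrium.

11981.52

Folio's profit: π = (p_{Folio} − 8)(241 − 2p_{Folio} + p_{Quill}).
∂π/∂p_{Folio} = 257 − 4p_{Folio} + p_{Quill} = 0 ⇒ p_{Folio} = 64.25 + 0.25p_{Quill}.
Similarly p_{Quill} = 63.25 + 0.25p_{Folio}.
Substituting the second reaction function into the first: p_{Folio} = 64.25 + 0.25(63.25 + 0.25p_{Folio}), which gives 0.9375p_{Folio} = 80.0625 ⇒ p_{Folio} = 85.4.
Then p_{Quill} = 63.25 + 0.25·85.4 = 84.6.
q_{Folio} = 241 − 2·85.4 + 84.6 = 154.8.
Profit = (85.4 − 8)·154.8 = 11981.52.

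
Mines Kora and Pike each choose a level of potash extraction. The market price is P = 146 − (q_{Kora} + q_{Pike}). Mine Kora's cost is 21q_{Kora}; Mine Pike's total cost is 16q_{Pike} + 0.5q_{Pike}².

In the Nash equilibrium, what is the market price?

Mine Kora's profit: π = q_{Kora}(146 − (q_{Kora} + q_{Pike})) − 21q_{Kora}.
∂π/∂q_{Kora} = 125 − 2q_{Kora} − q_{Pike} = 0, so q_{Kora} = 62.5 − 0.5q_{Pike}.
For Pike: ∂π/∂q_{Pike} = 130 − 3q_{Pike} − q_{Kora} = 0 ⇒ q_{Pike} = 130/3 − (1/3)q_{Kora}.
Substituting the second reaction function into the first: q_{Kora} = 62.5 − 0.5(130/3 − (1/3)q_{Kora}), which gives (5/6)q_{Kora} = 245/6 ⇒ q_{Kora} = 49.
Then q_{Pike} = 130/3 − (1/3)·49 = 27.
Equilibrium price: P = 146 − 76 = 70.

70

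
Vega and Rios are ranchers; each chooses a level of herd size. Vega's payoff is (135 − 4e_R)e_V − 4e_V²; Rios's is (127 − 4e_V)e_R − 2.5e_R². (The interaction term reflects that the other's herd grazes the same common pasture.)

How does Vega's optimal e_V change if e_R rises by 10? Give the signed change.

Expanding Vega's payoff: 135e_V − 4e_Re_V − 4e_V².
∂π/∂e_V = 135 − 4e_R − 8e_V = 0, so e_V = 16.875 − 0.5e_R.
The reaction-function slope is −0.5, so a 10-unit rise in e_R moves e_V by −0.5 × 10 = −5. Vega's best response falls — the actions are strategic substitutes.

-5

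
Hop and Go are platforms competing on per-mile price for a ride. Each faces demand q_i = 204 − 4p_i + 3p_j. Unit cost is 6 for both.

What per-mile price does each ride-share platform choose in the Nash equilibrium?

Hop's profit: π = (p_{Hop} − 6)(204 − 4p_{Hop} + 3p_{Go}).
∂π/∂p_{Hop} = 228 − 8p_{Hop} + 3p_{Go} = 0 ⇒ p_{Hop} = 28.5 + 0.375p_{Go}.
The game is symmetric, so in equilibrium p_{Go} = p_{Hop}: the reaction function gives 0.625p_{Hop} = 28.5, hence p_{Hop} = 45.6.

45.6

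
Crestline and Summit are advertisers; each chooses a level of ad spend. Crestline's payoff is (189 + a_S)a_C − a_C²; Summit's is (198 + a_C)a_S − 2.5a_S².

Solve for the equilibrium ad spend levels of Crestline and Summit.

Expanding Crestline's payoff: 189a_C + a_Sa_C − a_C².
∂π/∂a_C = 189 + a_S − 2a_C = 0, so a_C = 94.5 + 0.5a_S.
Likewise for Summit: a_S = 39.6 + 0.2a_C.
Plugging a_S into Crestline's best response: a_C = 94.5 + 0.5(39.6 + 0.2a_C) ⇒ 0.9a_C = 114.3, so a_C = 127.
Then a_S = 39.6 + 0.2·127 = 65.

127, 65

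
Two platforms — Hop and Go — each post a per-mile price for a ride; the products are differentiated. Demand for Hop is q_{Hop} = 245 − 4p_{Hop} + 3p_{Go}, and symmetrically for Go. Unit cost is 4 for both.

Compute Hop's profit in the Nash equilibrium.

9292.96

Hop's profit: π = (p_{Hop} − 4)(245 − 4p_{Hop} + 3p_{Go}).
∂π/∂p_{Hop} = 261 − 8p_{Hop} + 3p_{Go} = 0 ⇒ p_{Hop} = 32.625 + 0.375p_{Go}.
The game is symmetric, so in equilibrium p_{Go} = p_{Hop}: the reaction function gives 0.625p_{Hop} = 32.625, hence p_{Hop} = 52.2.
q_{Hop} = 245 − 4·52.2 + 3·52.2 = 192.8.
Profit = (52.2 − 4)·192.8 = 9292.96.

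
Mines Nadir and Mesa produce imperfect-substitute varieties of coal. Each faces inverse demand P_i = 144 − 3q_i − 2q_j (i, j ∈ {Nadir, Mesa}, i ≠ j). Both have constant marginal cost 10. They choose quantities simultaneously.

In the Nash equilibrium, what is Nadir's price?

60.25

Mine Nadir's profit: π = q_{Nadir}(144 − 3q_{Nadir} − 2q_{Mesa}) − 10q_{Nadir}.
∂π/∂q_{Nadir} = 134 − 6q_{Nadir} − 2q_{Mesa} = 0 ⇒ q_{Nadir} = 67/3 − (1/3)q_{Mesa}.
By symmetry q_{Mesa} = q_{Nadir}; substituting into the reaction function, (4/3)q_{Nadir} = 67/3 and q_{Nadir} = 16.75.
P_{Nadir} = 144 − 3·16.75 − 2·16.75 = 60.25.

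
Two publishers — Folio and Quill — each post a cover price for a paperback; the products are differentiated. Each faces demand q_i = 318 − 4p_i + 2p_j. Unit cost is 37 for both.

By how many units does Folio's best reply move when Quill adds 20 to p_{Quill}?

5

Folio's profit: π = (p_{Folio} − 37)(318 − 4p_{Folio} + 2p_{Quill}).
∂π/∂p_{Folio} = 466 − 8p_{Folio} + 2p_{Quill} = 0 ⇒ p_{Folio} = 58.25 + 0.25p_{Quill}.
The reaction-function slope is 0.25, so a 20-unit rise in p_{Quill} moves p_{Folio} by 0.25 × 20 = 5. Folio's best response rises — the actions are strategic complements.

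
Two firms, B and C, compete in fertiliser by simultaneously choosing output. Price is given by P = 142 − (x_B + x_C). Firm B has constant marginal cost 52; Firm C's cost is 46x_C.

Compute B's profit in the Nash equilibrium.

Firm B's profit: π = x_B(142 − (x_B + x_C)) − 52x_B.
∂π/∂x_B = 90 − 2x_B − x_C = 0, so x_B = 45 − 0.5x_C.
By the same steps for C: x_C = 48 − 0.5x_B.
Substituting the second reaction function into the first: x_B = 45 − 0.5(48 − 0.5x_B), which gives 0.75x_B = 21 ⇒ x_B = 28.
Then x_C = 48 − 0.5·28 = 34.
Price P = 142 − 62 = 80.
B's profit: (80 − 52)·28 = 784.

784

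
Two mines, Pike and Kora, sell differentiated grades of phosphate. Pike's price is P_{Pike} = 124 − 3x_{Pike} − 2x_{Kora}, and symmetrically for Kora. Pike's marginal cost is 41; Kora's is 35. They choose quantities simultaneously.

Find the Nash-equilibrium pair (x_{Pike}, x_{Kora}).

10, 11.5

Mine Pike's profit: π = x_{Pike}(124 − 3x_{Pike} − 2x_{Kora}) − 41x_{Pike}.
∂π/∂x_{Pike} = 83 − 6x_{Pike} − 2x_{Kora} = 0 ⇒ x_{Pike} = 83/6 − (1/3)x_{Kora}.
Similarly x_{Kora} = 89/6 − (1/3)x_{Pike}.
Substituting the second reaction function into the first: x_{Pike} = 83/6 − (1/3)(89/6 − (1/3)x_{Pike}), which gives (8/9)x_{Pike} = 80/9 ⇒ x_{Pike} = 10.
Then x_{Kora} = 89/6 − (1/3)·10 = 11.5.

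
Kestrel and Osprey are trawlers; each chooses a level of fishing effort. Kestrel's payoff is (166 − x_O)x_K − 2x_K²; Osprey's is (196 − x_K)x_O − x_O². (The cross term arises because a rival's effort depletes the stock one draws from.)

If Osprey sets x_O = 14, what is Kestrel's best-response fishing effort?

Expanding Kestrel's payoff: 166x_K − x_Ox_K − 2x_K².
∂π/∂x_K = 166 − x_O − 4x_K = 0, so x_K = 41.5 − 0.25x_O.
At x_O = 14: x_K = 41.5 − 0.25·14 = 38.

38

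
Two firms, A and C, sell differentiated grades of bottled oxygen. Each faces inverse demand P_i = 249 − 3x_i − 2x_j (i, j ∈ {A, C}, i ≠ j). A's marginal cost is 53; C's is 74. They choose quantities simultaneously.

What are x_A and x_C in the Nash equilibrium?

25.8125, 20.5625

Firm A's profit: π = x_A(249 − 3x_A − 2x_C) − 53x_A.
∂π/∂x_A = 196 − 6x_A − 2x_C = 0 ⇒ x_A = 98/3 − (1/3)x_C.
Similarly x_C = 175/6 − (1/3)x_A.
Solving the two reaction functions simultaneously: (1 − (−1/3)(−1/3))x_A = 98/3 − (1/3)·(175/6), so (8/9)x_A = 413/18 and x_A = 25.8125.
Then x_C = 175/6 − (1/3)·25.8125 = 20.5625.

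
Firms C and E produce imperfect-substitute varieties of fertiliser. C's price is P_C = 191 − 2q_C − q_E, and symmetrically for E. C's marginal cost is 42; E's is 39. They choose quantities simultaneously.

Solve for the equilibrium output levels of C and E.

Firm C's profit: π = q_C(191 − 2q_C − q_E) − 42q_C.
∂π/∂q_C = 149 − 4q_C − q_E = 0 ⇒ q_C = 37.25 − 0.25q_E.
Similarly q_E = 38 − 0.25q_C.
Plugging q_E into C's best response: q_C = 37.25 − 0.25(38 − 0.25q_C) ⇒ 0.9375q_C = 27.75, so q_C = 29.6.
Then q_E = 38 − 0.25·29.6 = 30.6.

29.6, 30.6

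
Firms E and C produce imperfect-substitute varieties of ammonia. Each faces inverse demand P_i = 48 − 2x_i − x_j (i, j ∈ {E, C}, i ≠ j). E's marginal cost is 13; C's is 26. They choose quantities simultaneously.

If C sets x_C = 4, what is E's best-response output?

7.75

Firm E's profit: π = x_E(48 − 2x_E − x_C) − 13x_E.
∂π/∂x_E = 35 − 4x_E − x_C = 0 ⇒ x_E = 8.75 − 0.25x_C.
At x_C = 4: x_E = 8.75 − 0.25·4 = 7.75.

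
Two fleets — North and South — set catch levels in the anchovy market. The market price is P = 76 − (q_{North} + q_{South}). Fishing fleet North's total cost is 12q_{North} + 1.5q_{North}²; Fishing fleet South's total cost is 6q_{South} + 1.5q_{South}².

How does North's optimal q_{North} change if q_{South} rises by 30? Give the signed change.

Fishing fleet North's profit: π = q_{North}(76 − (q_{North} + q_{South})) − 12q_{North} − 1.5q_{North}².
∂π/∂q_{North} = 64 − 5q_{North} − q_{South} = 0, so q_{North} = 12.8 − 0.2q_{South}.
The reaction-function slope is −0.2, so a 30-unit rise in q_{South} moves q_{North} by −0.2 × 30 = −6. North's best response falls — the actions are strategic substitutes.

-6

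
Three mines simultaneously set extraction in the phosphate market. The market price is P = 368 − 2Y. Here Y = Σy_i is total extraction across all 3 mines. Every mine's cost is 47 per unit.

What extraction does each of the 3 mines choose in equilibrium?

40.125

A representative mine's profit is π_i = y_i(368 − 2Y) − 47y_i, with Y = y_i + Σ_{j≠i} y_j.
First-order condition: 321 − 4y_i − 2Σ_{j≠i} y_j = 0.
In a symmetric equilibrium every mine chooses the same y, so Σ_{j≠i} y_j = 2y. The condition becomes 321 − 8y = 0, giving y = 321/8 = 40.125.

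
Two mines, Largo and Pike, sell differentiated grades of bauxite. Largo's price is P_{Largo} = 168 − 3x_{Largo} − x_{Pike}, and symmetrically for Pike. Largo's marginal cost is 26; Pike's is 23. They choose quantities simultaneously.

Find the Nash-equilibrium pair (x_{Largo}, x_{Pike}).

20.2, 20.8

Mine Largo's profit: π = x_{Largo}(168 − 3x_{Largo} − x_{Pike}) − 26x_{Largo}.
∂π/∂x_{Largo} = 142 − 6x_{Largo} − x_{Pike} = 0 ⇒ x_{Largo} = 71/3 − (1/6)x_{Pike}.
Similarly x_{Pike} = 145/6 − (1/6)x_{Largo}.
Substituting the second reaction function into the first: x_{Largo} = 71/3 − (1/6)(145/6 − (1/6)x_{Largo}), which gives (35/36)x_{Largo} = 707/36 ⇒ x_{Largo} = 20.2.
Then x_{Pike} = 145/6 − (1/6)·20.2 = 20.8.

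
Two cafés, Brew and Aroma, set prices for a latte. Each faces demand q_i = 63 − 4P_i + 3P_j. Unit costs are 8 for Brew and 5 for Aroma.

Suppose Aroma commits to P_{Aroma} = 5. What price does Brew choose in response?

13.75

Brew's profit: π = (P_{Brew} − 8)(63 − 4P_{Brew} + 3P_{Aroma}).
∂π/∂P_{Brew} = 95 − 8P_{Brew} + 3P_{Aroma} = 0 ⇒ P_{Brew} = 11.875 + 0.375P_{Aroma}.
At P_{Aroma} = 5: P_{Brew} = 11.875 + 0.375·5 = 13.75.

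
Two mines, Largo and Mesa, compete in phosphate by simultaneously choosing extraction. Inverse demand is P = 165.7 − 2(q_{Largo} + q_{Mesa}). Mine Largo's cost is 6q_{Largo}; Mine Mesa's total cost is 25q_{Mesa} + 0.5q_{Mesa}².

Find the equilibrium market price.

70.6375

Mine Largo's profit: π = q_{Largo}(165.7 − 2(q_{Largo} + q_{Mesa})) − 6q_{Largo}.
∂π/∂q_{Largo} = 159.7 − 4q_{Largo} − 2q_{Mesa} = 0, so q_{Largo} = 39.925 − 0.5q_{Mesa}.
For Mesa: ∂π/∂q_{Mesa} = 140.7 − 5q_{Mesa} − 2q_{Largo} = 0 ⇒ q_{Mesa} = 28.14 − 0.4q_{Largo}.
Plugging q_{Mesa} into Largo's best response: q_{Largo} = 39.925 − 0.5(28.14 − 0.4q_{Largo}) ⇒ 0.8q_{Largo} = 25.855, so q_{Largo} = 5171/160.
Then q_{Mesa} = 28.14 − 0.4·(5171/160) = 15.2125.
Equilibrium price: P = 165.7 − 2·(1521/32) = 70.6375.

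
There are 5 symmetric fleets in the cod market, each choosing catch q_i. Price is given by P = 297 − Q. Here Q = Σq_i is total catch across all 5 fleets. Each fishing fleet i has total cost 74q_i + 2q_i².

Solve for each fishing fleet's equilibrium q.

22.3

A representative fishing fleet's profit is π_i = q_i(297 − Q) − 74q_i − 2q_i², with Q = q_i + Σ_{j≠i} q_j.
First-order condition: 223 − 6q_i − Σ_{j≠i} q_j = 0.
With identical fishing fleets, set every q_j = q: then 223 − 6q − 4q = 0, i.e. q = 223/10 = 22.3.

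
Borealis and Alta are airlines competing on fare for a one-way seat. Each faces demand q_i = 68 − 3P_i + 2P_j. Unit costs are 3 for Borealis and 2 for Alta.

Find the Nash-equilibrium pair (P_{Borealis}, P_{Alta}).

Borealis's profit: π = (P_{Borealis} − 3)(68 − 3P_{Borealis} + 2P_{Alta}).
∂π/∂P_{Borealis} = 77 − 6P_{Borealis} + 2P_{Alta} = 0 ⇒ P_{Borealis} = 77/6 + (1/3)P_{Alta}.
Similarly P_{Alta} = 37/3 + (1/3)P_{Borealis}.
Plugging P_{Alta} into Borealis's best response: P_{Borealis} = 77/6 + (1/3)(37/3 + (1/3)P_{Borealis}) ⇒ (8/9)P_{Borealis} = 305/18, so P_{Borealis} = 19.0625.
Then P_{Alta} = 37/3 + (1/3)·19.0625 = 18.6875.

19.0625, 18.6875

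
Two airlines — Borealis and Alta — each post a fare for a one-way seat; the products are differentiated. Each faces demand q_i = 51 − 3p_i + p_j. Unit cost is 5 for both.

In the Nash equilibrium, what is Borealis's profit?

201.72

Borealis's profit: π = (p_{Borealis} − 5)(51 − 3p_{Borealis} + p_{Alta}).
∂π/∂p_{Borealis} = 66 − 6p_{Borealis} + p_{Alta} = 0 ⇒ p_{Borealis} = 11 + (1/6)p_{Alta}.
Setting p_{Borealis} = p_{Alta} in the reaction function: p_{Borealis} = 11 + (1/6)p_{Borealis}, so p_{Borealis} = 11 / (5/6) = 13.2.
q_{Borealis} = 51 − 3·13.2 + 13.2 = 24.6.
Profit = (13.2 − 5)·24.6 = 201.72.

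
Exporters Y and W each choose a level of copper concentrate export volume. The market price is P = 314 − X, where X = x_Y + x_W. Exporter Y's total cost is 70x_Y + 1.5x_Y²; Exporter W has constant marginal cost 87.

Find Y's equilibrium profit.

2102.5

Exporter Y's profit: π = x_Y(314 − (x_Y + x_W)) − 70x_Y − 1.5x_Y².
∂π/∂x_Y = 244 − 5x_Y − x_W = 0, so x_Y = 48.8 − 0.2x_W.
For W: ∂π/∂x_W = 227 − 2x_W − x_Y = 0 ⇒ x_W = 113.5 − 0.5x_Y.
Substituting the second reaction function into the first: x_Y = 48.8 − 0.2(113.5 − 0.5x_Y), which gives 0.9x_Y = 26.1 ⇒ x_Y = 29.
Then x_W = 113.5 − 0.5·29 = 99.
Price P = 314 − 128 = 186.
Y's profit: (186 − 70)·29 − 1.5(29)² = 2102.5.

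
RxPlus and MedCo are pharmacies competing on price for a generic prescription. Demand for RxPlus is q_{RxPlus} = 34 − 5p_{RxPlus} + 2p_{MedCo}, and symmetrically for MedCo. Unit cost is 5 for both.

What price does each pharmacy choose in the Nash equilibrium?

RxPlus's profit: π = (p_{RxPlus} − 5)(34 − 5p_{RxPlus} + 2p_{MedCo}).
∂π/∂p_{RxPlus} = 59 − 10p_{RxPlus} + 2p_{MedCo} = 0 ⇒ p_{RxPlus} = 5.9 + 0.2p_{MedCo}.
Setting p_{RxPlus} = p_{MedCo} in the reaction function: p_{RxPlus} = 5.9 + 0.2p_{RxPlus}, so p_{RxPlus} = 5.9 / 0.8 = 7.375.

7.375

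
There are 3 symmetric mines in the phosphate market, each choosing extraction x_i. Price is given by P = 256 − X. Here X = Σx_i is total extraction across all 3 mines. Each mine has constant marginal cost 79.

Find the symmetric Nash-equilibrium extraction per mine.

44.25

A representative mine's profit is π_i = x_i(256 − X) − 79x_i, with X = x_i + Σ_{j≠i} x_j.
First-order condition: 177 − 2x_i − Σ_{j≠i} x_j = 0.
With identical mines, set every x_j = x: then 177 − 2x − 2x = 0, i.e. x = 177/4 = 44.25.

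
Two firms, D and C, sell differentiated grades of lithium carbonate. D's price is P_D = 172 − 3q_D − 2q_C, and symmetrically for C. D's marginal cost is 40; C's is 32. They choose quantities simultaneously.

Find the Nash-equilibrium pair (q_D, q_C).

16, 18

Firm D's profit: π = q_D(172 − 3q_D − 2q_C) − 40q_D.
∂π/∂q_D = 132 − 6q_D − 2q_C = 0 ⇒ q_D = 22 − (1/3)q_C.
Similarly q_C = 70/3 − (1/3)q_D.
Substituting the second reaction function into the first: q_D = 22 − (1/3)(70/3 − (1/3)q_D), which gives (8/9)q_D = 128/9 ⇒ q_D = 16.
Then q_C = 70/3 − (1/3)·16 = 18.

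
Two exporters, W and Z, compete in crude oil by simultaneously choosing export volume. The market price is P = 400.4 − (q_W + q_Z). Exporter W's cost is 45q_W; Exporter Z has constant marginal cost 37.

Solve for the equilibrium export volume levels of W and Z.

Exporter W's profit: π = q_W(400.4 − (q_W + q_Z)) − 45q_W.
∂π/∂q_W = 355.4 − 2q_W − q_Z = 0, so q_W = 177.7 − 0.5q_Z.
By the same steps for Z: q_Z = 181.7 − 0.5q_W.
Solving the two reaction functions simultaneously: (1 − (−0.5)(−0.5))q_W = 177.7 − 0.5·181.7, so 0.75q_W = 86.85 and q_W = 115.8.
Then q_Z = 181.7 − 0.5·115.8 = 123.8.

115.8, 123.8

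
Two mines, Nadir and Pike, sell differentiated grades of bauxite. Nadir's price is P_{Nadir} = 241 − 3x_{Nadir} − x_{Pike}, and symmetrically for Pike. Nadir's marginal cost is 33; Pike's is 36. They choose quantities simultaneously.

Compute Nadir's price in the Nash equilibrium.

122.4

Mine Nadir's profit: π = x_{Nadir}(241 − 3x_{Nadir} − x_{Pike}) − 33x_{Nadir}.
∂π/∂x_{Nadir} = 208 − 6x_{Nadir} − x_{Pike} = 0 ⇒ x_{Nadir} = 104/3 − (1/6)x_{Pike}.
Similarly x_{Pike} = 205/6 − (1/6)x_{Nadir}.
Solving the two reaction functions simultaneously: (1 − (−1/6)(−1/6))x_{Nadir} = 104/3 − (1/6)·(205/6), so (35/36)x_{Nadir} = 1043/36 and x_{Nadir} = 29.8.
Then x_{Pike} = 205/6 − (1/6)·29.8 = 29.2.
P_{Nadir} = 241 − 3·29.8 − 29.2 = 122.4.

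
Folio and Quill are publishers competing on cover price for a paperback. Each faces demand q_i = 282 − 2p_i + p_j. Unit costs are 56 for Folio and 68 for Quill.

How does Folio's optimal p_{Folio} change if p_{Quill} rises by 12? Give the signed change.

Folio's profit: π = (p_{Folio} − 56)(282 − 2p_{Folio} + p_{Quill}).
∂π/∂p_{Folio} = 394 − 4p_{Folio} + p_{Quill} = 0 ⇒ p_{Folio} = 98.5 + 0.25p_{Quill}.
The reaction-function slope is 0.25, so a 12-unit rise in p_{Quill} moves p_{Folio} by 0.25 × 12 = 3. Folio's best response rises — the actions are strategic complements.

3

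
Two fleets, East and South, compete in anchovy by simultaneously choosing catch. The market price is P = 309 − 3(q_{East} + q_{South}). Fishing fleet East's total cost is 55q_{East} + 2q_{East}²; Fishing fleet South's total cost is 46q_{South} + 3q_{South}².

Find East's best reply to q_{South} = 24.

18.2

Fishing fleet East's profit: π = q_{East}(309 − 3(q_{East} + q_{South})) − 55q_{East} − 2q_{East}².
∂π/∂q_{East} = 254 − 10q_{East} − 3q_{South} = 0, so q_{East} = 25.4 − 0.3q_{South}.
At q_{South} = 24: q_{East} = 25.4 − 0.3·24 = 18.2.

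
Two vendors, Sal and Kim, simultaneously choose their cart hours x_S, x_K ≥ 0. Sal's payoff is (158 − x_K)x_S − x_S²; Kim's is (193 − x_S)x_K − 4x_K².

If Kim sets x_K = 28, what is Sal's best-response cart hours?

Expanding Sal's payoff: 158x_S − x_Kx_S − x_S².
∂π/∂x_S = 158 − x_K − 2x_S = 0, so x_S = 79 − 0.5x_K.
At x_K = 28: x_S = 79 − 0.5·28 = 65.

65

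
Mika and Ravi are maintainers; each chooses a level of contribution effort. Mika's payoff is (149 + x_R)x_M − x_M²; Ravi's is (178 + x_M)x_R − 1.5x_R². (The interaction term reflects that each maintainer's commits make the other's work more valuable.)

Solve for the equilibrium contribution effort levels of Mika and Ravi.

Expanding Mika's payoff: 149x_M + x_Rx_M − x_M².
∂π/∂x_M = 149 + x_R − 2x_M = 0, so x_M = 74.5 + 0.5x_R.
Likewise for Ravi: x_R = 178/3 + (1/3)x_M.
Substituting the second reaction function into the first: x_M = 74.5 + 0.5(178/3 + (1/3)x_M), which gives (5/6)x_M = 625/6 ⇒ x_M = 125.
Then x_R = 178/3 + (1/3)·125 = 101.

125, 101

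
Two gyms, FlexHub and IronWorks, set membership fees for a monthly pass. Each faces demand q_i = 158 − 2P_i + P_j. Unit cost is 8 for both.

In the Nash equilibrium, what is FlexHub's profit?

FlexHub's profit: π = (P_{FlexHub} − 8)(158 − 2P_{FlexHub} + P_{IronWorks}).
∂π/∂P_{FlexHub} = 174 − 4P_{FlexHub} + P_{IronWorks} = 0 ⇒ P_{FlexHub} = 43.5 + 0.25P_{IronWorks}.
The game is symmetric, so in equilibrium P_{IronWorks} = P_{FlexHub}: the reaction function gives 0.75P_{FlexHub} = 43.5, hence P_{FlexHub} = 58.
q_{FlexHub} = 158 − 2·58 + 58 = 100.
Profit = (58 − 8)·100 = 5000.

5000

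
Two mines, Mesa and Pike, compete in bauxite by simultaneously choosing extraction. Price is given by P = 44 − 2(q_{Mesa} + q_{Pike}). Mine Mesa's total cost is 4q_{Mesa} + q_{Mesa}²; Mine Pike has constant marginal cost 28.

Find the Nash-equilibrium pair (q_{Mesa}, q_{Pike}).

Mine Mesa's profit: π = q_{Mesa}(44 − 2(q_{Mesa} + q_{Pike})) − 4q_{Mesa} − q_{Mesa}².
∂π/∂q_{Mesa} = 40 − 6q_{Mesa} − 2q_{Pike} = 0, so q_{Mesa} = 20/3 − (1/3)q_{Pike}.
For Pike: ∂π/∂q_{Pike} = 16 − 4q_{Pike} − 2q_{Mesa} = 0 ⇒ q_{Pike} = 4 − 0.5q_{Mesa}.
Plugging q_{Pike} into Mesa's best response: q_{Mesa} = 20/3 − (1/3)(4 − 0.5q_{Mesa}) ⇒ (5/6)q_{Mesa} = 16/3, so q_{Mesa} = 6.4.
Then q_{Pike} = 4 − 0.5·6.4 = 0.8.

6.4, 0.8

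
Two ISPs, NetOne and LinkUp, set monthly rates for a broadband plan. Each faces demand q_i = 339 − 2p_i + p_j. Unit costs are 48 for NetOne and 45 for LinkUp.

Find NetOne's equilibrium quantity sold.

193.2

NetOne's profit: π = (p_{NetOne} − 48)(339 − 2p_{NetOne} + p_{LinkUp}).
∂π/∂p_{NetOne} = 435 − 4p_{NetOne} + p_{LinkUp} = 0 ⇒ p_{NetOne} = 108.75 + 0.25p_{LinkUp}.
Similarly p_{LinkUp} = 107.25 + 0.25p_{NetOne}.
Solving the two reaction functions simultaneously: (1 − (0.25)(0.25))p_{NetOne} = 108.75 + 0.25·107.25, so 0.9375p_{NetOne} = 135.5625 and p_{NetOne} = 144.6.
Then p_{LinkUp} = 107.25 + 0.25·144.6 = 143.4.
q_{NetOne} = 339 − 2·144.6 + 143.4 = 193.2.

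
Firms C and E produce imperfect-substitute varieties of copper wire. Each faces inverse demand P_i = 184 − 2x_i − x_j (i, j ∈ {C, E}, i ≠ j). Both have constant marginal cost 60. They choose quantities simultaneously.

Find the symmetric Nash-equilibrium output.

Firm C's profit: π = x_C(184 − 2x_C − x_E) − 60x_C.
∂π/∂x_C = 124 − 4x_C − x_E = 0 ⇒ x_C = 31 − 0.25x_E.
Setting x_C = x_E in the reaction function: x_C = 31 − 0.25x_C, so x_C = 31 / 1.25 = 24.8.

24.8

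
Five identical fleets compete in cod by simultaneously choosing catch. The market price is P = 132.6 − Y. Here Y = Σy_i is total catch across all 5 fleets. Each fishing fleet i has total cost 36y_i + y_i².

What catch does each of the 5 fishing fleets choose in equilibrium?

12.075

A representative fishing fleet's profit is π_i = y_i(132.6 − Y) − 36y_i − y_i², with Y = y_i + Σ_{j≠i} y_j.
First-order condition: 96.6 − 4y_i − Σ_{j≠i} y_j = 0.
Imposing symmetry (y_j = y for all j) turns Σ_{j≠i} y_j into 4y, so 96.6 = 8y and y = 12.075.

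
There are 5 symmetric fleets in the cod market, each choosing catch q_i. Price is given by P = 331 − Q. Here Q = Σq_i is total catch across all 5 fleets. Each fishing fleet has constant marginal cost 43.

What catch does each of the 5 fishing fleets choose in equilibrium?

48

A representative fishing fleet's profit is π_i = q_i(331 − Q) − 43q_i, with Q = q_i + Σ_{j≠i} q_j.
First-order condition: 288 − 2q_i − Σ_{j≠i} q_j = 0.
Imposing symmetry (q_j = q for all j) turns Σ_{j≠i} q_j into 4q, so 288 = 6q and q = 48.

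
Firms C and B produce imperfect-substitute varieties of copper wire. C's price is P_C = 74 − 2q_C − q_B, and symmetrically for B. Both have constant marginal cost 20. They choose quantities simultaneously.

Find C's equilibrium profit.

233.28

Firm C's profit: π = q_C(74 − 2q_C − q_B) − 20q_C.
∂π/∂q_C = 54 − 4q_C − q_B = 0 ⇒ q_C = 13.5 − 0.25q_B.
By symmetry q_B = q_C; substituting into the reaction function, 1.25q_C = 13.5 and q_C = 10.8.
P_C = 74 − 2·10.8 − 10.8 = 41.6.
Profit = (41.6 − 20)·10.8 = 233.28.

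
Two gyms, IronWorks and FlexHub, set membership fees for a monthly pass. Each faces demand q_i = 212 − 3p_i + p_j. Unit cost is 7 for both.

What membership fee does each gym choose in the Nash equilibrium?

IronWorks's profit: π = (p_{IronWorks} − 7)(212 − 3p_{IronWorks} + p_{FlexHub}).
∂π/∂p_{IronWorks} = 233 − 6p_{IronWorks} + p_{FlexHub} = 0 ⇒ p_{IronWorks} = 233/6 + (1/6)p_{FlexHub}.
By symmetry p_{FlexHub} = p_{IronWorks}; substituting into the reaction function, (5/6)p_{IronWorks} = 233/6 and p_{IronWorks} = 46.6.

46.6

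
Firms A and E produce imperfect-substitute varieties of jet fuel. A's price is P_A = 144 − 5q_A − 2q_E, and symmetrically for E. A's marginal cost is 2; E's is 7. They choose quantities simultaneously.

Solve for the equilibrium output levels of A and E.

11.9375, 11.3125

Firm A's profit: π = q_A(144 − 5q_A − 2q_E) − 2q_A.
∂π/∂q_A = 142 − 10q_A − 2q_E = 0 ⇒ q_A = 14.2 − 0.2q_E.
Similarly q_E = 13.7 − 0.2q_A.
Substituting the second reaction function into the first: q_A = 14.2 − 0.2(13.7 − 0.2q_A), which gives 0.96q_A = 11.46 ⇒ q_A = 11.9375.
Then q_E = 13.7 − 0.2·11.9375 = 11.3125.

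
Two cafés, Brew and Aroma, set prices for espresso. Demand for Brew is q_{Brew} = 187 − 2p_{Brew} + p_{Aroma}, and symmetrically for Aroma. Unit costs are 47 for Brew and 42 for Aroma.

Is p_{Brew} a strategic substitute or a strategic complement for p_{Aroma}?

Brew's profit: π = (p_{Brew} − 47)(187 − 2p_{Brew} + p_{Aroma}).
∂π/∂p_{Brew} = 281 − 4p_{Brew} + p_{Aroma} = 0 ⇒ p_{Brew} = 70.25 + 0.25p_{Aroma}.
The best-response slope dp_{Brew}/dp_{Aroma} = 0.25 > 0: the reaction function is upward-sloping, so the choices are strategic complements.

strategic complements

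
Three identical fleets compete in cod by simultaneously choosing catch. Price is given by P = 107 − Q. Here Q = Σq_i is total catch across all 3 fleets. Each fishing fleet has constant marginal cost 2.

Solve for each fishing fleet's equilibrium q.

26.25

A representative fishing fleet's profit is π_i = q_i(107 − Q) − 2q_i, with Q = q_i + Σ_{j≠i} q_j.
First-order condition: 105 − 2q_i − Σ_{j≠i} q_j = 0.
With identical fishing fleets, set every q_j = q: then 105 − 2q − 2q = 0, i.e. q = 105/4 = 26.25.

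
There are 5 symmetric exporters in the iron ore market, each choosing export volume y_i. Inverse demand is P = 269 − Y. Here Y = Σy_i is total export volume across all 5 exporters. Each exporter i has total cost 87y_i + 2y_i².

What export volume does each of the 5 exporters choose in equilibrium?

18.2

A representative exporter's profit is π_i = y_i(269 − Y) − 87y_i − 2y_i², with Y = y_i + Σ_{j≠i} y_j.
First-order condition: 182 − 6y_i − Σ_{j≠i} y_j = 0.
Imposing symmetry (y_j = y for all j) turns Σ_{j≠i} y_j into 4y, so 182 = 10y and y = 18.2.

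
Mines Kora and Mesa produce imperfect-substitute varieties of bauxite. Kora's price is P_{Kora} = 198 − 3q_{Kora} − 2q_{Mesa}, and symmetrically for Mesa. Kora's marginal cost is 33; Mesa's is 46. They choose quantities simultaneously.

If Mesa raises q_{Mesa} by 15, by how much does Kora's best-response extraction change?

-5

Mine Kora's profit: π = q_{Kora}(198 − 3q_{Kora} − 2q_{Mesa}) − 33q_{Kora}.
∂π/∂q_{Kora} = 165 − 6q_{Kora} − 2q_{Mesa} = 0 ⇒ q_{Kora} = 27.5 − (1/3)q_{Mesa}.
The reaction-function slope is −1/3, so a 15-unit rise in q_{Mesa} moves q_{Kora} by −1/3 × 15 = −5. Kora's best response falls — the actions are strategic substitutes.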